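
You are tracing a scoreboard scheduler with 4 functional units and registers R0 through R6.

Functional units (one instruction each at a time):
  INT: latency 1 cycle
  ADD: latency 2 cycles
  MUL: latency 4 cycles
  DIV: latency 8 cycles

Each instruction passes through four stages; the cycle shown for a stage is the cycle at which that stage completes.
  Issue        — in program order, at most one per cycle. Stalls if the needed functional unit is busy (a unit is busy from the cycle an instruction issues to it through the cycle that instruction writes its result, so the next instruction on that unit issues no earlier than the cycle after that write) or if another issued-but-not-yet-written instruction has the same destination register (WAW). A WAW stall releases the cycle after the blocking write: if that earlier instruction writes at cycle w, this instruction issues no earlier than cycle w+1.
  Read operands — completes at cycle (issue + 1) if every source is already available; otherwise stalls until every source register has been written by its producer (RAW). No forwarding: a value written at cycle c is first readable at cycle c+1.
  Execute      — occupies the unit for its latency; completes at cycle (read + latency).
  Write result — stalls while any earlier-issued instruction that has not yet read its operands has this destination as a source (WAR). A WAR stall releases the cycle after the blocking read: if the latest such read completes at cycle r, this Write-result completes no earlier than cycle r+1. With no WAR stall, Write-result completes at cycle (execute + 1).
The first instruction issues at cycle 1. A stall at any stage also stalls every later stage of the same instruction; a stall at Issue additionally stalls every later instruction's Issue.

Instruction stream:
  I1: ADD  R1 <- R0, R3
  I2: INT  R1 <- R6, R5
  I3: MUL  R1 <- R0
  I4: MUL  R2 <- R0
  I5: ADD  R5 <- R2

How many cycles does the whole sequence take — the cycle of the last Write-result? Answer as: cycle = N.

cycle = 27

I1: IS=1 RO=2 EX=4 WR=5
I2: IS=6 RO=7 EX=8 WR=9  [WAW R1: wait I1 write@5]
I3: IS=10 RO=11 EX=15 WR=16  [WAW R1: wait I2 write@9]
I4: IS=17 RO=18 EX=22 WR=23  [struct: MUL busy until I3 writes@16]
I5: IS=18 RO=24 EX=26 WR=27  [RAW R2: wait I4 write@23]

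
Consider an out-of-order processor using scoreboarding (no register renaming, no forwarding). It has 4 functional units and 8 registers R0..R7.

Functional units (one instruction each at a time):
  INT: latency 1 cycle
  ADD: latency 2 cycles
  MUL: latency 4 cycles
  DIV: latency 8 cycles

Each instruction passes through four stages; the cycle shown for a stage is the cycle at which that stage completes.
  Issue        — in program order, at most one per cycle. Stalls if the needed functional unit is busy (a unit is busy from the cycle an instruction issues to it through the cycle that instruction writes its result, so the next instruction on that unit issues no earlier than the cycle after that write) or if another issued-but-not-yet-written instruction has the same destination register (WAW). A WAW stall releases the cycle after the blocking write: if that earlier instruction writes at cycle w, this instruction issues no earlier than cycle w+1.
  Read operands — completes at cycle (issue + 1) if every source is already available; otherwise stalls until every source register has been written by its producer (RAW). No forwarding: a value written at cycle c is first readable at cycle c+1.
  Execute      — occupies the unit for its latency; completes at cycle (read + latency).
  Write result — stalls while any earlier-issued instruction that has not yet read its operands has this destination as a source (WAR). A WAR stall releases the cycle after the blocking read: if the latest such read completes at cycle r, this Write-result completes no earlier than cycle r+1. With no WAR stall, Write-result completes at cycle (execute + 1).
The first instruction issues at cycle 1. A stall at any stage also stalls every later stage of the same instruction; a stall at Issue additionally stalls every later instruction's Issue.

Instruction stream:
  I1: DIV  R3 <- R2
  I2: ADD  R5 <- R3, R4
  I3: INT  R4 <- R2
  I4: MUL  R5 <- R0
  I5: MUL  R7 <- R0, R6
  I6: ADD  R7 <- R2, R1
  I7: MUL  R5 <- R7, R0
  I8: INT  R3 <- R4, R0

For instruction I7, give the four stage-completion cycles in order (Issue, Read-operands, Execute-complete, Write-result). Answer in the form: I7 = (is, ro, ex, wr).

I7 = (31, 35, 39, 40)

[1] I1 dispatched to DIV
[2] I1 operands ready | I2 dispatched to ADD
[3] I3 dispatched to INT
[4] I3 operands ready
[5] I3 complete
[10] I1 complete
[11] R3←I1
[12] I2 operands ready
[13] R4←I3
[14] I2 complete
[15] R5←I2
[16] I4 dispatched to MUL
[17] I4 operands ready
[21] I4 complete
[22] R5←I4
[23] I5 dispatched to MUL
[24] I5 operands ready
[28] I5 complete
[29] R7←I5
[30] I6 dispatched to ADD
[31] I6 operands ready | I7 dispatched to MUL
[32] I8 dispatched to INT
[33] I6 complete | I8 operands ready
[34] R7←I6 | I8 complete
[35] I7 operands ready | R3←I8
[39] I7 complete
[40] R5←I7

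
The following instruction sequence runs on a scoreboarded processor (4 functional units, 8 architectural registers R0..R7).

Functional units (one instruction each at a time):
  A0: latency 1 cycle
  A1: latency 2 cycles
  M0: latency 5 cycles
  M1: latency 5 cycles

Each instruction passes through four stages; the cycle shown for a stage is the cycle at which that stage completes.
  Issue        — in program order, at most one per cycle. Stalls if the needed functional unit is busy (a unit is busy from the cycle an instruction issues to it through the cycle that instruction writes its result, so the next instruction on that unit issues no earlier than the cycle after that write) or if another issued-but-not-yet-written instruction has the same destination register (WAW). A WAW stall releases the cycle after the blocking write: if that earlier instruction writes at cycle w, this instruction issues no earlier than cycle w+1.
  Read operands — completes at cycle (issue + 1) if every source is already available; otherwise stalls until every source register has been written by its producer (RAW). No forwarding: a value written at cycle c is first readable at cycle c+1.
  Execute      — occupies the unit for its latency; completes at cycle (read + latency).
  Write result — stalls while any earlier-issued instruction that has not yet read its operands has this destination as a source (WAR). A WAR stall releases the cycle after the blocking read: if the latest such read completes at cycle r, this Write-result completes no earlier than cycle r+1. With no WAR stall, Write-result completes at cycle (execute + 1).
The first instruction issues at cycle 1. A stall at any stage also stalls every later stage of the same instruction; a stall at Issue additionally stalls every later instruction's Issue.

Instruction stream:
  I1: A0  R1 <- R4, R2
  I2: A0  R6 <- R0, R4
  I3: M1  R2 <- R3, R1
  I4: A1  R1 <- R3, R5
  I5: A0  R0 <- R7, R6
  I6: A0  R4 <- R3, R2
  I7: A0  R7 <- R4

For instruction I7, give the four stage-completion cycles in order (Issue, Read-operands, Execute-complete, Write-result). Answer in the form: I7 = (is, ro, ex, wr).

c1: I1→A0
c2: I1 RO
c3: I1 EX
c4: I1 WR R1
c5: I2→A0
c6: I2 RO | I3→M1
c7: I2 EX | I3 RO | I4→A1
c8: I2 WR R6 | I4 RO
c9: I5→A0
c10: I4 EX | I5 RO
c11: I4 WR R1 | I5 EX
c12: I3 EX | I5 WR R0
c13: I3 WR R2 | I6→A0
c14: I6 RO
c15: I6 EX
c16: I6 WR R4
c17: I7→A0
c18: I7 RO
c19: I7 EX
c20: I7 WR R7

I7 = (17, 18, 19, 20)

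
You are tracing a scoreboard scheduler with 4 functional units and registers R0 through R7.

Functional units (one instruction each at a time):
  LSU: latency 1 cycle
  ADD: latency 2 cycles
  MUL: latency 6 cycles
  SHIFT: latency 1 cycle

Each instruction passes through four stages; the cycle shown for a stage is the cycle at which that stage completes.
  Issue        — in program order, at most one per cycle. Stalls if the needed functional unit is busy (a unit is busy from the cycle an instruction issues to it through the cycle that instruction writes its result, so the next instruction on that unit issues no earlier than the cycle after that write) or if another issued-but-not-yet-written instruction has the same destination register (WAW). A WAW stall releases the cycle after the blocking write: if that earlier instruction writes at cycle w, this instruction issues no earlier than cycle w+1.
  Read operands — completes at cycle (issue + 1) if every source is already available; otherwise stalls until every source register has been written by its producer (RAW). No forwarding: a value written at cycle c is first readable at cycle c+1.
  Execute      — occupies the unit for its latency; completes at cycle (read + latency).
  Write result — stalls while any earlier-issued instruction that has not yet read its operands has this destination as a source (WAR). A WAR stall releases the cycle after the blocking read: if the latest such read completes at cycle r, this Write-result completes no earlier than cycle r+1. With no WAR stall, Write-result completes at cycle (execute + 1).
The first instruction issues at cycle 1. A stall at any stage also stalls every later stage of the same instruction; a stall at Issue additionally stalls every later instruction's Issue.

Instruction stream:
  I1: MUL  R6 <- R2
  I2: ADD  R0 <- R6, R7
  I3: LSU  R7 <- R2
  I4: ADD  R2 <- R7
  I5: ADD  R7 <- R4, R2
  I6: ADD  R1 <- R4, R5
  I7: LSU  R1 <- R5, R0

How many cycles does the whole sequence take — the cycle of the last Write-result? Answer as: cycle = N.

cycle = 32

1) issue 1, read 2, done 8, write 9
2) issue 2, read 10, done 12, write 13  <RAW R6: wait I1 write@9>
3) issue 3, read 4, done 5, write 11  <WAR R7: wait I2 read@10>
4) issue 14, read 15, done 17, write 18  <struct: ADD busy until I2 writes@13>
5) issue 19, read 20, done 22, write 23  <struct: ADD busy until I4 writes@18>
6) issue 24, read 25, done 27, write 28  <struct: ADD busy until I5 writes@23>
7) issue 29, read 30, done 31, write 32  <WAW R1: wait I6 write@28>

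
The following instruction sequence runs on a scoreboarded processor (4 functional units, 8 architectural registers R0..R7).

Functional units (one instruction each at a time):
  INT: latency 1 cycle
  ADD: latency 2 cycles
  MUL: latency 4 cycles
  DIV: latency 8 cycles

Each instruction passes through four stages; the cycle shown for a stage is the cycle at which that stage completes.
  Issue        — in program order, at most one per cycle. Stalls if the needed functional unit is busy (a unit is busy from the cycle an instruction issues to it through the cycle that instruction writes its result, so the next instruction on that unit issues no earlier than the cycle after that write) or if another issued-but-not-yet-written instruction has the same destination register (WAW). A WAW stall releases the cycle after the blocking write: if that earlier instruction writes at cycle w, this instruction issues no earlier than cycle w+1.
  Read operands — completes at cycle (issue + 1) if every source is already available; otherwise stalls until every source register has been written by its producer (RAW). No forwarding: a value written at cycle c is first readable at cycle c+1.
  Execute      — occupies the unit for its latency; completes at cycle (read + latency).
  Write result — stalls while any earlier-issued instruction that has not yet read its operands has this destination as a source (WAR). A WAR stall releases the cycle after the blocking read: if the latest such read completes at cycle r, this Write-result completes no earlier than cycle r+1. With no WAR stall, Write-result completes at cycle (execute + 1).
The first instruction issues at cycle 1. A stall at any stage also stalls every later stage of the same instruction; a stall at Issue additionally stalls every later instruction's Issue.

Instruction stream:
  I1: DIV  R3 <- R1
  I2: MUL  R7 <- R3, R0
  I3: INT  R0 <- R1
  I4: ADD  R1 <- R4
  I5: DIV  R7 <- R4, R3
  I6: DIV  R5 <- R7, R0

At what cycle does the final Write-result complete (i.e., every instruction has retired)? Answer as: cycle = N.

cycle = 39

c1: I1 issues→DIV
c2: I1 reads · I2 issues→MUL
c3: I3 issues→INT
c4: I3 reads · I4 issues→ADD
c5: I3 exec-done · I4 reads
c7: I4 exec-done
c8: I4 writes R1
c10: I1 exec-done
c11: I1 writes R3
c12: I2 reads
c13: I3 writes R0
c16: I2 exec-done
c17: I2 writes R7
c18: I5 issues→DIV
c19: I5 reads
c27: I5 exec-done
c28: I5 writes R7
c29: I6 issues→DIV
c30: I6 reads
c38: I6 exec-done
c39: I6 writes R5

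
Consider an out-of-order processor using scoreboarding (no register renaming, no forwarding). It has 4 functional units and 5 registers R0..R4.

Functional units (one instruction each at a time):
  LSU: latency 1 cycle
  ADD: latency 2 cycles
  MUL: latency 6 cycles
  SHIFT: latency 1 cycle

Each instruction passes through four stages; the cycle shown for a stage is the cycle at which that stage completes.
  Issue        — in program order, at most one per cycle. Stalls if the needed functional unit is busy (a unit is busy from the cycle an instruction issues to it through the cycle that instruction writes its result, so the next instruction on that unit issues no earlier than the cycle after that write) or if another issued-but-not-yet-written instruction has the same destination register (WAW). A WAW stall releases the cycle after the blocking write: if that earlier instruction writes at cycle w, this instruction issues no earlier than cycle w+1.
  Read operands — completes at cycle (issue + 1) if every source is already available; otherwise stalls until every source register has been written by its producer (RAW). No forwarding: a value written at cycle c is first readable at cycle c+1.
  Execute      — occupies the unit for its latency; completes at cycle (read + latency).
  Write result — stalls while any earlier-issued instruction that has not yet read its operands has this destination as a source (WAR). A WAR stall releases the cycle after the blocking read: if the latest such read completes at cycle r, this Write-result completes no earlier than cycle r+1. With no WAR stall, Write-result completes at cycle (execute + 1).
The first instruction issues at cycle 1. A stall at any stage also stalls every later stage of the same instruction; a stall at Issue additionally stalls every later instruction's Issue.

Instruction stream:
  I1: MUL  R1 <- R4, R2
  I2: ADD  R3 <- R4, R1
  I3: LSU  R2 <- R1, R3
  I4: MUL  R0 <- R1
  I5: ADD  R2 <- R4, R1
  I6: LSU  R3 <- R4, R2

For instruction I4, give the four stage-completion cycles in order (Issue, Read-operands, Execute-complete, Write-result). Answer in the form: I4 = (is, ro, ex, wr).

I4 = (10, 11, 17, 18)

c1: I1 dispatched to MUL
c2: I1 operands ready | I2 dispatched to ADD
c3: I3 dispatched to LSU
c8: I1 complete
c9: R1←I1
c10: I2 operands ready | I4 dispatched to MUL
c11: I4 operands ready
c12: I2 complete
c13: R3←I2
c14: I3 operands ready
c15: I3 complete
c16: R2←I3
c17: I4 complete | I5 dispatched to ADD
c18: R0←I4 | I5 operands ready | I6 dispatched to LSU
c20: I5 complete
c21: R2←I5
c22: I6 operands ready
c23: I6 complete
c24: R3←I6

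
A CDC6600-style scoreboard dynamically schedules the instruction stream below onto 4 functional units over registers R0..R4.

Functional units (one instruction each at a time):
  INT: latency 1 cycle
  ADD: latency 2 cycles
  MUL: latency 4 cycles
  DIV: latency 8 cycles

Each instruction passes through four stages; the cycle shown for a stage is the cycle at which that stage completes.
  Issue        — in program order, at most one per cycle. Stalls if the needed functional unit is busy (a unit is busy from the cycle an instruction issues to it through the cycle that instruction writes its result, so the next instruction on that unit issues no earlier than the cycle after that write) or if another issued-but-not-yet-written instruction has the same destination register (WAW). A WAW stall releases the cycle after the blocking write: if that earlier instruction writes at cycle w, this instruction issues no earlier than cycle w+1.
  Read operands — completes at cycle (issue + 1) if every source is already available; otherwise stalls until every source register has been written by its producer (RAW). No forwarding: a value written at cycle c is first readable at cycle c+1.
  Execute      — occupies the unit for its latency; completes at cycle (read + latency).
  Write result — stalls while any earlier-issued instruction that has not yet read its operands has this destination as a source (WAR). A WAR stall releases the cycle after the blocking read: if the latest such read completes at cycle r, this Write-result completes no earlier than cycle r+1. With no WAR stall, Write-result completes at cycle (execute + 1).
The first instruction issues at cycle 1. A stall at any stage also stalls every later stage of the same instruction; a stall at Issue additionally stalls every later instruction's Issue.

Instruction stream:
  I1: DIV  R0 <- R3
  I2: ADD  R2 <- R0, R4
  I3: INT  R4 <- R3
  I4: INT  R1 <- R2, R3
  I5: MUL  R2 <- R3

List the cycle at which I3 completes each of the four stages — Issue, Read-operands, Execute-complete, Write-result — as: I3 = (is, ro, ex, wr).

I3 = (3, 4, 5, 13)

[1] I1 dispatched to DIV
[2] I1 operands ready; I2 dispatched to ADD
[3] I3 dispatched to INT
[4] I3 operands ready
[5] I3 complete
[10] I1 complete
[11] R0←I1
[12] I2 operands ready
[13] R4←I3
[14] I2 complete; I4 dispatched to INT
[15] R2←I2
[16] I4 operands ready; I5 dispatched to MUL
[17] I4 complete; I5 operands ready
[18] R1←I4
[21] I5 complete
[22] R2←I5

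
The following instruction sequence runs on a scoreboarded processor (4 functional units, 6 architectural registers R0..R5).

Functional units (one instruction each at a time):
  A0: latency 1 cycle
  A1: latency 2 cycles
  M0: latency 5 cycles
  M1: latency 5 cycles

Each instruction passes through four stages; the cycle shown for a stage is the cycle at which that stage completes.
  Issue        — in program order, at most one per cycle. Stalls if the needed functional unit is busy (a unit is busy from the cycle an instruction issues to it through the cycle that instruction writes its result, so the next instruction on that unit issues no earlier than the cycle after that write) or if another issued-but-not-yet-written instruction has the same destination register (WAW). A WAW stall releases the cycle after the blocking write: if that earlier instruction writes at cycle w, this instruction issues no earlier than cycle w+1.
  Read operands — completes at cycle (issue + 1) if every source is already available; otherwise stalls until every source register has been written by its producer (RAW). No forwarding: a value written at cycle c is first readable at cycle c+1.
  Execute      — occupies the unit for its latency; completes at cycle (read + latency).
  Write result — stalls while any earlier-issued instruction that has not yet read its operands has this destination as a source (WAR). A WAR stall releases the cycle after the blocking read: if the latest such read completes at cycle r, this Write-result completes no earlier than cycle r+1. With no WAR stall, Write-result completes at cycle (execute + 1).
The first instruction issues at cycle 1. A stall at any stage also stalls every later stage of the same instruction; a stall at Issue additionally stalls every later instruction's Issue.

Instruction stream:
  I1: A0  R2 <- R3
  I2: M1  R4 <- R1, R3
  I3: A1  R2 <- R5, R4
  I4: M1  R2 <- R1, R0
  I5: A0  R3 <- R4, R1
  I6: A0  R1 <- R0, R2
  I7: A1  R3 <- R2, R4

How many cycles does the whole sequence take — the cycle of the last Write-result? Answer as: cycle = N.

[1] I1 dispatched to A0
[2] I1 operands ready; I2 dispatched to M1
[3] I1 complete; I2 operands ready
[4] R2←I1
[5] I3 dispatched to A1
[8] I2 complete
[9] R4←I2
[10] I3 operands ready
[12] I3 complete
[13] R2←I3
[14] I4 dispatched to M1
[15] I4 operands ready; I5 dispatched to A0
[16] I5 operands ready
[17] I5 complete
[18] R3←I5
[19] I6 dispatched to A0
[20] I4 complete; I7 dispatched to A1
[21] R2←I4
[22] I6 operands ready; I7 operands ready
[23] I6 complete
[24] R1←I6; I7 complete
[25] R3←I7

cycle = 25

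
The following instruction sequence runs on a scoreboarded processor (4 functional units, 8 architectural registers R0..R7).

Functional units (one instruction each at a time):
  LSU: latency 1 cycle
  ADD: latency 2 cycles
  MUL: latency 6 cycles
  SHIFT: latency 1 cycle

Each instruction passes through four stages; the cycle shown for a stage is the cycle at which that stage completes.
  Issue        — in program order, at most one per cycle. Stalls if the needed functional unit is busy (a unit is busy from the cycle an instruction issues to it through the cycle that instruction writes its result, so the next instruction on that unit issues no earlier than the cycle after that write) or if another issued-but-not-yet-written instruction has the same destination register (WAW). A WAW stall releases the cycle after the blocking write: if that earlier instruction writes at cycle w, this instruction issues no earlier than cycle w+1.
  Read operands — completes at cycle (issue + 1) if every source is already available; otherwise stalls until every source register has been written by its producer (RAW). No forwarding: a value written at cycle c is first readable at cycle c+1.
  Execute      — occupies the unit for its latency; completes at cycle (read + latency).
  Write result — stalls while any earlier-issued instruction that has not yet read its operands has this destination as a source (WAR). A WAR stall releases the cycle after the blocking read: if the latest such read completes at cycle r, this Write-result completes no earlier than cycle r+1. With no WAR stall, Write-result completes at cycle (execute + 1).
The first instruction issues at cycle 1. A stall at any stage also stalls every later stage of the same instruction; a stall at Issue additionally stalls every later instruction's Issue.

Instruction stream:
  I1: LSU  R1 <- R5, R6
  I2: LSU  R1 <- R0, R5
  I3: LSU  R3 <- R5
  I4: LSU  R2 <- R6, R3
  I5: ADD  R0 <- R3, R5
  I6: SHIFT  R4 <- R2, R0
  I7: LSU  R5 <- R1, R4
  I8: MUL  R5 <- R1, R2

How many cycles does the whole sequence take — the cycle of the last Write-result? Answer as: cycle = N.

cycle = 33

t=1  issue I1 (LSU)
t=2  I1 read-ops
t=3  I1 finished on LSU
t=4  I1→R1
t=5  issue I2 (LSU)
t=6  I2 read-ops
t=7  I2 finished on LSU
t=8  I2→R1
t=9  issue I3 (LSU)
t=10  I3 read-ops
t=11  I3 finished on LSU
t=12  I3→R3
t=13  issue I4 (LSU)
t=14  I4 read-ops; issue I5 (ADD)
t=15  I4 finished on LSU; I5 read-ops; issue I6 (SHIFT)
t=16  I4→R2
t=17  I5 finished on ADD; issue I7 (LSU)
t=18  I5→R0
t=19  I6 read-ops
t=20  I6 finished on SHIFT
t=21  I6→R4
t=22  I7 read-ops
t=23  I7 finished on LSU
t=24  I7→R5
t=25  issue I8 (MUL)
t=26  I8 read-ops
t=32  I8 finished on MUL
t=33  I8→R5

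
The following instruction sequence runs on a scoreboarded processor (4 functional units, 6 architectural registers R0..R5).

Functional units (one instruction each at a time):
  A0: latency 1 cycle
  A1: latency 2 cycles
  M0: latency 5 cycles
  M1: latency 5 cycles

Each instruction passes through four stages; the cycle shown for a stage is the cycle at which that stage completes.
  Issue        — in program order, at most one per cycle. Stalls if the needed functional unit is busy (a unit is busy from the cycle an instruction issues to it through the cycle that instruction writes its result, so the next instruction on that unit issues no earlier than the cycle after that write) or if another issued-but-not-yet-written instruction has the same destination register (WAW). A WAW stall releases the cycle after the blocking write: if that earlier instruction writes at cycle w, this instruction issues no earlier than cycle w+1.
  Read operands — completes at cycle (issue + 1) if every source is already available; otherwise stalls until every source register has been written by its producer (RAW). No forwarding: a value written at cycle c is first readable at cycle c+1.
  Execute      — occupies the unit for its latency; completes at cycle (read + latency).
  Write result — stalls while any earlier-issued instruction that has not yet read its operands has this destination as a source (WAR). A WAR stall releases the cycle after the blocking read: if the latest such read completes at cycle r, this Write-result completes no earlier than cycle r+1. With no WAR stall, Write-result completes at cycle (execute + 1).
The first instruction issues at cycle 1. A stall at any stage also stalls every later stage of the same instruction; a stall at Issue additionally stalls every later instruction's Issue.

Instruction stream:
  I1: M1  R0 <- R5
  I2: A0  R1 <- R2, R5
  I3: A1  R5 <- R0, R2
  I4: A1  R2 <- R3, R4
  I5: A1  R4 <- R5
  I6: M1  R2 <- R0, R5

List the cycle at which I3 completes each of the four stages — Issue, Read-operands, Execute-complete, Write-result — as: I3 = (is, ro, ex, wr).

t=1  issue I1 (M1)
t=2  I1 read-ops | issue I2 (A0)
t=3  I2 read-ops | issue I3 (A1)
t=4  I2 finished on A0
t=5  I2→R1
t=7  I1 finished on M1
t=8  I1→R0
t=9  I3 read-ops
t=11  I3 finished on A1
t=12  I3→R5
t=13  issue I4 (A1)
t=14  I4 read-ops
t=16  I4 finished on A1
t=17  I4→R2
t=18  issue I5 (A1)
t=19  I5 read-ops | issue I6 (M1)
t=20  I6 read-ops
t=21  I5 finished on A1
t=22  I5→R4
t=25  I6 finished on M1
t=26  I6→R2

I3 = (3, 9, 11, 12)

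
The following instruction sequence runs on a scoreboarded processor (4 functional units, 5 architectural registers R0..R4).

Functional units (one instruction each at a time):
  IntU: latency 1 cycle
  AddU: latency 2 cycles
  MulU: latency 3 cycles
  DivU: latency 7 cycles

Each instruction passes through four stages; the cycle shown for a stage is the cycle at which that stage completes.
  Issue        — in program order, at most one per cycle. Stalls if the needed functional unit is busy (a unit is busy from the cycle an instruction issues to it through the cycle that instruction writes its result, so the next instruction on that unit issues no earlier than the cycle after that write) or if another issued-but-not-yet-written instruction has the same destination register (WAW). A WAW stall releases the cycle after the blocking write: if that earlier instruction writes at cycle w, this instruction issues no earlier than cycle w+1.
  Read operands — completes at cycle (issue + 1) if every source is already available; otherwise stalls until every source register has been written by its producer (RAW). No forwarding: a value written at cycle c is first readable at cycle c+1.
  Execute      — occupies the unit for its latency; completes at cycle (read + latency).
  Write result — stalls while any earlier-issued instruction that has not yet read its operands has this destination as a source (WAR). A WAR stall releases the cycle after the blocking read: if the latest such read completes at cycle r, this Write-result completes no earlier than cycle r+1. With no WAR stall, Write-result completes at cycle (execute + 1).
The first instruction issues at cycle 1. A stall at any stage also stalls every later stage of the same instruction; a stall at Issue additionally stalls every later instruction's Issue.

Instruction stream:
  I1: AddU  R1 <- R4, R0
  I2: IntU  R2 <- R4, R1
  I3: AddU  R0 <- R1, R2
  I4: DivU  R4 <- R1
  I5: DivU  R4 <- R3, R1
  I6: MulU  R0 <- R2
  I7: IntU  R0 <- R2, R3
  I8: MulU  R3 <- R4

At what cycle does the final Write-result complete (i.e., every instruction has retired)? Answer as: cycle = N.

cycle 1: I1 dispatched to AddU
cycle 2: I1 operands ready; I2 dispatched to IntU
cycle 4: I1 complete
cycle 5: R1←I1
cycle 6: I2 operands ready; I3 dispatched to AddU
cycle 7: I2 complete; I4 dispatched to DivU
cycle 8: R2←I2; I4 operands ready
cycle 9: I3 operands ready
cycle 11: I3 complete
cycle 12: R0←I3
cycle 15: I4 complete
cycle 16: R4←I4
cycle 17: I5 dispatched to DivU
cycle 18: I5 operands ready; I6 dispatched to MulU
cycle 19: I6 operands ready
cycle 22: I6 complete
cycle 23: R0←I6
cycle 24: I7 dispatched to IntU
cycle 25: I5 complete; I7 operands ready; I8 dispatched to MulU
cycle 26: R4←I5; I7 complete
cycle 27: R0←I7; I8 operands ready
cycle 30: I8 complete
cycle 31: R3←I8

cycle = 31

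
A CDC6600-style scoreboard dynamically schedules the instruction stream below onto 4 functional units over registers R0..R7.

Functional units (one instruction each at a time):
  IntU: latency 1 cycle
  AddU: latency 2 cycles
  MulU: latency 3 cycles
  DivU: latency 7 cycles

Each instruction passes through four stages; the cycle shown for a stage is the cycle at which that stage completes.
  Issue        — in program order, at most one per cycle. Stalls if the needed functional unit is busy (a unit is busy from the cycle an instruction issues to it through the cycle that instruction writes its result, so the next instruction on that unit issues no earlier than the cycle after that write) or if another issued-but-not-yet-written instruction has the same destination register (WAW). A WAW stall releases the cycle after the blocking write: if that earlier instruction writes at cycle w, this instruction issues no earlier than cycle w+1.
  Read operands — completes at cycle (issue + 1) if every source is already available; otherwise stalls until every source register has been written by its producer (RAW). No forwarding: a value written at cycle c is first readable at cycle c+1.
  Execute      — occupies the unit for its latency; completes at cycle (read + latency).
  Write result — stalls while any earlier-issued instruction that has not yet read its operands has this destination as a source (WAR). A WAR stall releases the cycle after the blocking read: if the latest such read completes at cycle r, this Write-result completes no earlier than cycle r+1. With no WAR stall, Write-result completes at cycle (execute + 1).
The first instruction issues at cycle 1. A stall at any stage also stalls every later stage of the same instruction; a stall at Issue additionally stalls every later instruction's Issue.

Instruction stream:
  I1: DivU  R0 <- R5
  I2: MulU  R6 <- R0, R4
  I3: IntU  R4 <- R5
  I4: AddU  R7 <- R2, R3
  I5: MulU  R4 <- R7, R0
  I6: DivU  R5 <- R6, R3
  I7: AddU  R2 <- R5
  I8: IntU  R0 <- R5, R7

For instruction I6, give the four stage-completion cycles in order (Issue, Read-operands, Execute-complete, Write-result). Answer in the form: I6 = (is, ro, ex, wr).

I1  is:1  ro:2  ex:9  wr:10
I2  is:2  ro:11  ex:14  wr:15  — RAW R0: wait I1 write@10
I3  is:3  ro:4  ex:5  wr:12  — WAR R4: wait I2 read@11
I4  is:4  ro:5  ex:7  wr:8
I5  is:16  ro:17  ex:20  wr:21  — struct: MulU busy until I2 writes@15
I6  is:17  ro:18  ex:25  wr:26
I7  is:18  ro:27  ex:29  wr:30  — RAW R5: wait I6 write@26
I8  is:19  ro:27  ex:28  wr:29  — RAW R5: wait I6 write@26

I6 = (17, 18, 25, 26)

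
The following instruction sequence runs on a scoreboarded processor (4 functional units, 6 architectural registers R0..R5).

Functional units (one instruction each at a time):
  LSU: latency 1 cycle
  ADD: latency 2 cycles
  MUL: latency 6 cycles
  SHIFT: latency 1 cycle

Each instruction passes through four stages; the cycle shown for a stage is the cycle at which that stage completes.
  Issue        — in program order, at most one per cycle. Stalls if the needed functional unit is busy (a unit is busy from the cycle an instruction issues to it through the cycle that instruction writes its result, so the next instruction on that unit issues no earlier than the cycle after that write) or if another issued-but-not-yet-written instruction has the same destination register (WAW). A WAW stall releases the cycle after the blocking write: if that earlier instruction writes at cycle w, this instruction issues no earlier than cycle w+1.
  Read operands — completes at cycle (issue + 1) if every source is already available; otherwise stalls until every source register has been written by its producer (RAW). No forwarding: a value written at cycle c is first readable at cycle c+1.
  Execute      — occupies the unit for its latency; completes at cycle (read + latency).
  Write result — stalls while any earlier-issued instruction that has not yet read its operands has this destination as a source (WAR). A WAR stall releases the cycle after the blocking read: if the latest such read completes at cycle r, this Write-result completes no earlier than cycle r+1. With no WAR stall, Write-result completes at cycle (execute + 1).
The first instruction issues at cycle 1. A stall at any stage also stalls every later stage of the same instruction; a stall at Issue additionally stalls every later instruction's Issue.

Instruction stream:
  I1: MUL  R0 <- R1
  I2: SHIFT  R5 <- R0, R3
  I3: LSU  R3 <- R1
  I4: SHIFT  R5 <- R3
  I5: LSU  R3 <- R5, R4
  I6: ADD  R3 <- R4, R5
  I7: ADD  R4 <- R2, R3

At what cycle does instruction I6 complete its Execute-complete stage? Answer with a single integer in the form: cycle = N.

cycle = 23

I1 -> (1, 2, 8, 9)
I2 -> (2, 10, 11, 12)  // RAW R0: wait I1 write@9
I3 -> (3, 4, 5, 11)  // WAR R3: wait I2 read@10
I4 -> (13, 14, 15, 16)  // struct: SHIFT busy until I2 writes@12
I5 -> (14, 17, 18, 19)  // RAW R5: wait I4 write@16
I6 -> (20, 21, 23, 24)  // WAW R3: wait I5 write@19
I7 -> (25, 26, 28, 29)  // struct: ADD busy until I6 writes@24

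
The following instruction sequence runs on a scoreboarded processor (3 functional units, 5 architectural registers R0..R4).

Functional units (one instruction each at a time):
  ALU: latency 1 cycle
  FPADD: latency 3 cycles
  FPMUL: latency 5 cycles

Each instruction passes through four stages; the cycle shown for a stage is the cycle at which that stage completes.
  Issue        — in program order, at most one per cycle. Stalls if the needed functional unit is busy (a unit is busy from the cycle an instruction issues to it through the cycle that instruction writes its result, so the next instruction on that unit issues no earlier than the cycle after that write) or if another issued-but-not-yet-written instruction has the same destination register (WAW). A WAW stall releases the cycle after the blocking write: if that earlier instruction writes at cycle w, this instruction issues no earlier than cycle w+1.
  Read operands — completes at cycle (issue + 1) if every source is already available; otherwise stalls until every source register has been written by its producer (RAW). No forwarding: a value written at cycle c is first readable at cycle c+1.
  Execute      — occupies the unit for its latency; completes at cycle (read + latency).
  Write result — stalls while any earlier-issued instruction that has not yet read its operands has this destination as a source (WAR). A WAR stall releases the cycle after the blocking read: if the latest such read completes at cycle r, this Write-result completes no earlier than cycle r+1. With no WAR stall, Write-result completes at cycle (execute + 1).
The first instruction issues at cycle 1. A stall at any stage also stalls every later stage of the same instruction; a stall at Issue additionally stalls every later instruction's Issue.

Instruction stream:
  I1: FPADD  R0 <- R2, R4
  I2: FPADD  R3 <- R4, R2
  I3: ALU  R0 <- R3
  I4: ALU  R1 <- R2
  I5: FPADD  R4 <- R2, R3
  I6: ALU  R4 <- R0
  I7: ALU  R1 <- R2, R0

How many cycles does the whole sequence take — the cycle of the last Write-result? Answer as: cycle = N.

cycle = 30

1) issue 1, read 2, done 5, write 6
2) issue 7, read 8, done 11, write 12  <struct: FPADD busy until I1 writes@6>
3) issue 8, read 13, done 14, write 15  <RAW R3: wait I2 write@12>
4) issue 16, read 17, done 18, write 19  <struct: ALU busy until I3 writes@15>
5) issue 17, read 18, done 21, write 22
6) issue 23, read 24, done 25, write 26  <WAW R4: wait I5 write@22>
7) issue 27, read 28, done 29, write 30  <struct: ALU busy until I6 writes@26>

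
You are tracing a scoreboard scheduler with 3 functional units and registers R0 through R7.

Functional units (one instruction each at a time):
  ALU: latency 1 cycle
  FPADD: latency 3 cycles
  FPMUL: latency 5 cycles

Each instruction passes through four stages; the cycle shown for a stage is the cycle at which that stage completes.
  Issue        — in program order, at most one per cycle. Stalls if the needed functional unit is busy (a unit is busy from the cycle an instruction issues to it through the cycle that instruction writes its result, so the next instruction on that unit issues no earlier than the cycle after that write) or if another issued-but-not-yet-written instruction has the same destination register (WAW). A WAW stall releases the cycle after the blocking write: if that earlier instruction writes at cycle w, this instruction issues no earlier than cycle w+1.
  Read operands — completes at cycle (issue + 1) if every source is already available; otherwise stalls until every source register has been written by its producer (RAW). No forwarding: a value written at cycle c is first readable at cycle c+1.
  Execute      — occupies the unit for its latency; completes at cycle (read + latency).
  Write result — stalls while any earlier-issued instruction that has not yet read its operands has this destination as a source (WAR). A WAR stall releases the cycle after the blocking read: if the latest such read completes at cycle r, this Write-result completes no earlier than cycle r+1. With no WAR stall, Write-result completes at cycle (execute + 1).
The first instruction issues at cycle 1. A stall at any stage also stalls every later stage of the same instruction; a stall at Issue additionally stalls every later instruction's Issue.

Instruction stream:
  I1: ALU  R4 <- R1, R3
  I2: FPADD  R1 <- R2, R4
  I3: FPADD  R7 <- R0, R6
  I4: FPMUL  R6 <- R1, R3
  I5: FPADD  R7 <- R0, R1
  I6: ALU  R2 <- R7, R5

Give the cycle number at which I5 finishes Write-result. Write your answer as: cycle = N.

I1 -> (1, 2, 3, 4)
I2 -> (2, 5, 8, 9)  // RAW R4: wait I1 write@4
I3 -> (10, 11, 14, 15)  // struct: FPADD busy until I2 writes@9
I4 -> (11, 12, 17, 18)
I5 -> (16, 17, 20, 21)  // struct: FPADD busy until I3 writes@15
I6 -> (17, 22, 23, 24)  // RAW R7: wait I5 write@21

cycle = 21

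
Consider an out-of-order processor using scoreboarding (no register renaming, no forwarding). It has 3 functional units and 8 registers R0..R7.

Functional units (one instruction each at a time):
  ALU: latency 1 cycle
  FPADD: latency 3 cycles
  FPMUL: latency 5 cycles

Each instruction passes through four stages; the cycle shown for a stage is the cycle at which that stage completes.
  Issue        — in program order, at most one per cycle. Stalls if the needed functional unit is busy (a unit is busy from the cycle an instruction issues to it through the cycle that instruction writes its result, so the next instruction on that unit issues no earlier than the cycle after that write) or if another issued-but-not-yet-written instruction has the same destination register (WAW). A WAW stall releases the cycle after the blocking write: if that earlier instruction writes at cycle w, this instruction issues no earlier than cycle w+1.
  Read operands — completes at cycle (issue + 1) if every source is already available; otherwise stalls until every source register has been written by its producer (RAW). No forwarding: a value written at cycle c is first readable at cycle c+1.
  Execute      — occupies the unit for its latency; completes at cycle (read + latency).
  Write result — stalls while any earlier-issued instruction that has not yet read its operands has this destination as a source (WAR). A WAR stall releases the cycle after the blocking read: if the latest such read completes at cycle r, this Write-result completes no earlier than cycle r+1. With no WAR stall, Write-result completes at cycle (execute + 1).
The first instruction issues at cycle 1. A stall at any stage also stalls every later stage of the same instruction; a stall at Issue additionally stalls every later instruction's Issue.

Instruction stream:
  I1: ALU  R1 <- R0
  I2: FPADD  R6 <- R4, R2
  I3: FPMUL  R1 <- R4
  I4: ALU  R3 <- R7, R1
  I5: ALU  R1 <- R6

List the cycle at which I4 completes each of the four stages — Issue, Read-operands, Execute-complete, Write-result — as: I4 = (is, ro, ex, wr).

[1] I1 issues→ALU
[2] I1 reads · I2 issues→FPADD
[3] I1 exec-done · I2 reads
[4] I1 writes R1
[5] I3 issues→FPMUL
[6] I2 exec-done · I3 reads · I4 issues→ALU
[7] I2 writes R6
[11] I3 exec-done
[12] I3 writes R1
[13] I4 reads
[14] I4 exec-done
[15] I4 writes R3
[16] I5 issues→ALU
[17] I5 reads
[18] I5 exec-done
[19] I5 writes R1

I4 = (6, 13, 14, 15)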